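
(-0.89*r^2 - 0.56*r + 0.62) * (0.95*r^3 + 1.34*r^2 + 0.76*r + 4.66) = -0.8455*r^5 - 1.7246*r^4 - 0.8378*r^3 - 3.7422*r^2 - 2.1384*r + 2.8892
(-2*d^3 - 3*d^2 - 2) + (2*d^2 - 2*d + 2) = -2*d^3 - d^2 - 2*d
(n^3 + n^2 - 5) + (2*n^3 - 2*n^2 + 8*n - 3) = 3*n^3 - n^2 + 8*n - 8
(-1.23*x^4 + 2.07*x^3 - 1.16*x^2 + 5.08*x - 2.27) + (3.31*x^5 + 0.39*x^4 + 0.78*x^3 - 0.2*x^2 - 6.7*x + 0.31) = 3.31*x^5 - 0.84*x^4 + 2.85*x^3 - 1.36*x^2 - 1.62*x - 1.96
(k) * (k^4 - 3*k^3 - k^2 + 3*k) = k^5 - 3*k^4 - k^3 + 3*k^2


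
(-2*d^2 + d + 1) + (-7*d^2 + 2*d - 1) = -9*d^2 + 3*d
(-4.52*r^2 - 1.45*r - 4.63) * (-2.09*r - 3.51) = 9.4468*r^3 + 18.8957*r^2 + 14.7662*r + 16.2513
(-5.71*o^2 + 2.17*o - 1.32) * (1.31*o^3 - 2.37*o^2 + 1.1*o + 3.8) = -7.4801*o^5 + 16.3754*o^4 - 13.1531*o^3 - 16.1826*o^2 + 6.794*o - 5.016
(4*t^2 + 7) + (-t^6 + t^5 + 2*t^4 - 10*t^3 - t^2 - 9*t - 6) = -t^6 + t^5 + 2*t^4 - 10*t^3 + 3*t^2 - 9*t + 1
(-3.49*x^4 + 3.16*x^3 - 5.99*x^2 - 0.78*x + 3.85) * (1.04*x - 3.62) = -3.6296*x^5 + 15.9202*x^4 - 17.6688*x^3 + 20.8726*x^2 + 6.8276*x - 13.937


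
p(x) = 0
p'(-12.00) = 0.00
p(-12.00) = 0.00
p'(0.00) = 0.00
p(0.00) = 0.00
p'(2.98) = 0.00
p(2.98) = 0.00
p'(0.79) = 0.00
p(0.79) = 0.00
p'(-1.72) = 0.00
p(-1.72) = 0.00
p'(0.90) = 0.00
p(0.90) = 0.00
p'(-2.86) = 0.00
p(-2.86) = 0.00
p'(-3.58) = 0.00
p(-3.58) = 0.00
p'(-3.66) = 0.00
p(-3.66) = 0.00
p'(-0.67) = 0.00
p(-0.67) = 0.00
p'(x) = 0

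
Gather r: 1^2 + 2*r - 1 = 2*r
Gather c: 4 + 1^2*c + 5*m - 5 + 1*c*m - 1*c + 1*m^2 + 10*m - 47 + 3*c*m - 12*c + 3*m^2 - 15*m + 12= c*(4*m - 12) + 4*m^2 - 36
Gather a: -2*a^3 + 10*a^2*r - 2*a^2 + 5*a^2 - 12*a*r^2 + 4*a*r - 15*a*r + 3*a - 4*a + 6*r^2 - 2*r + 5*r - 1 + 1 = -2*a^3 + a^2*(10*r + 3) + a*(-12*r^2 - 11*r - 1) + 6*r^2 + 3*r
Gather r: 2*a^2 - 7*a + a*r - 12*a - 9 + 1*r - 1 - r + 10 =2*a^2 + a*r - 19*a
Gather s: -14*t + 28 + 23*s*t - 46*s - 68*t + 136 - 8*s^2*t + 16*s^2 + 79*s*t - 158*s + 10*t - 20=s^2*(16 - 8*t) + s*(102*t - 204) - 72*t + 144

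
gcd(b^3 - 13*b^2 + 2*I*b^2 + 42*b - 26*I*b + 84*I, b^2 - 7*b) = b - 7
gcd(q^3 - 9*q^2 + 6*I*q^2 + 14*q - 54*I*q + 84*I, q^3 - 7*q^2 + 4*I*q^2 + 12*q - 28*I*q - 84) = q^2 + q*(-7 + 6*I) - 42*I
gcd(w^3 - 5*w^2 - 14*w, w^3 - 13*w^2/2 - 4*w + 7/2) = w - 7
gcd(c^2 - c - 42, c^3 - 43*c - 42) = c^2 - c - 42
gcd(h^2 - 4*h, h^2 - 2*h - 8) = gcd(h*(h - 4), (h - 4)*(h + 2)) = h - 4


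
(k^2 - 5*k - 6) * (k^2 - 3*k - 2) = k^4 - 8*k^3 + 7*k^2 + 28*k + 12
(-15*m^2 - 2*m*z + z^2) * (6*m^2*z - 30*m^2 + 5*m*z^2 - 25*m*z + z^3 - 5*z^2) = -90*m^4*z + 450*m^4 - 87*m^3*z^2 + 435*m^3*z - 19*m^2*z^3 + 95*m^2*z^2 + 3*m*z^4 - 15*m*z^3 + z^5 - 5*z^4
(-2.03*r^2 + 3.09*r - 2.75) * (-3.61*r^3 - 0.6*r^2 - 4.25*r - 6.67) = 7.3283*r^5 - 9.9369*r^4 + 16.701*r^3 + 2.0576*r^2 - 8.9228*r + 18.3425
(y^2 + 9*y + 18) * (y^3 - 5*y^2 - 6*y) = y^5 + 4*y^4 - 33*y^3 - 144*y^2 - 108*y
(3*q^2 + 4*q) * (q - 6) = 3*q^3 - 14*q^2 - 24*q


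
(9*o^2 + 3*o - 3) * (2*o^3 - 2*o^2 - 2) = 18*o^5 - 12*o^4 - 12*o^3 - 12*o^2 - 6*o + 6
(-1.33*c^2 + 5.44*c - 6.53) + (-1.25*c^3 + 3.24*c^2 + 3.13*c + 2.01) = -1.25*c^3 + 1.91*c^2 + 8.57*c - 4.52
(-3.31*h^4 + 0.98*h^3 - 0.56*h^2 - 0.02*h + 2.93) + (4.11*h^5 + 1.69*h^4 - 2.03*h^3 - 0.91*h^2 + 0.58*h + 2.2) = 4.11*h^5 - 1.62*h^4 - 1.05*h^3 - 1.47*h^2 + 0.56*h + 5.13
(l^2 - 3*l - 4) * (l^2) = l^4 - 3*l^3 - 4*l^2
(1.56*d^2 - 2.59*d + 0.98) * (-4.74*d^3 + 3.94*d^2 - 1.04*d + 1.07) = -7.3944*d^5 + 18.423*d^4 - 16.4722*d^3 + 8.224*d^2 - 3.7905*d + 1.0486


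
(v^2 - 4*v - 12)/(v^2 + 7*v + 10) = (v - 6)/(v + 5)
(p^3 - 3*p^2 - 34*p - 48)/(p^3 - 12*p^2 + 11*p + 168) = (p + 2)/(p - 7)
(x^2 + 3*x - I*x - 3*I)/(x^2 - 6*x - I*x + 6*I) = (x + 3)/(x - 6)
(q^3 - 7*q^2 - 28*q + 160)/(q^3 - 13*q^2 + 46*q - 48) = (q^2 + q - 20)/(q^2 - 5*q + 6)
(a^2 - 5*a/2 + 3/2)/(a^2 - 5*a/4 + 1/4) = 2*(2*a - 3)/(4*a - 1)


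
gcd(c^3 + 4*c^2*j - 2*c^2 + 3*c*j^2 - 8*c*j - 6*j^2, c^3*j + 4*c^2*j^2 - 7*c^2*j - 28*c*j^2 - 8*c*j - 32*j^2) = 1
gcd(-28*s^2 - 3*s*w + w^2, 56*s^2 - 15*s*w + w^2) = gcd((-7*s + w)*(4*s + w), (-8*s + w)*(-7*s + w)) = 7*s - w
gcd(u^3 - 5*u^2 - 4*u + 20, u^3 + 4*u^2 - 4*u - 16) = u^2 - 4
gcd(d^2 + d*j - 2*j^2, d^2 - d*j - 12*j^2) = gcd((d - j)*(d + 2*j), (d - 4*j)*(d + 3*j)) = 1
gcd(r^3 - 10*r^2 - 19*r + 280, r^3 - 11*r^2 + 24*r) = r - 8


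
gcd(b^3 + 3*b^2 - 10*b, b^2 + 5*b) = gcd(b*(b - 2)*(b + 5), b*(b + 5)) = b^2 + 5*b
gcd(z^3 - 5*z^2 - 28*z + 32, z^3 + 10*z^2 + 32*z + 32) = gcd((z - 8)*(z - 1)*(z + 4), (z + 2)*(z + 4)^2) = z + 4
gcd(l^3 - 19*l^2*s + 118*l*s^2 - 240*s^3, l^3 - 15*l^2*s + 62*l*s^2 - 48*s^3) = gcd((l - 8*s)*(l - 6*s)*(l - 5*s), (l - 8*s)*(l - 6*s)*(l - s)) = l^2 - 14*l*s + 48*s^2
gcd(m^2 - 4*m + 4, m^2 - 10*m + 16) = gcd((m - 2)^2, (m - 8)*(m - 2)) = m - 2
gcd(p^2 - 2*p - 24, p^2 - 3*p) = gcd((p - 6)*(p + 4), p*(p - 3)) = 1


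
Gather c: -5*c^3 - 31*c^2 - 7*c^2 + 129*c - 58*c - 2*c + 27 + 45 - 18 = -5*c^3 - 38*c^2 + 69*c + 54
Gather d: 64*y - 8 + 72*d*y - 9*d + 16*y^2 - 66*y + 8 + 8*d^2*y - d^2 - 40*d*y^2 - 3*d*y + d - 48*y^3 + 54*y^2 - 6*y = d^2*(8*y - 1) + d*(-40*y^2 + 69*y - 8) - 48*y^3 + 70*y^2 - 8*y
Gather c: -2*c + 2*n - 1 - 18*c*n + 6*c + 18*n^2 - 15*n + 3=c*(4 - 18*n) + 18*n^2 - 13*n + 2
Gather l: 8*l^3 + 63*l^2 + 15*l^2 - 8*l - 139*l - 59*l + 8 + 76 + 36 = 8*l^3 + 78*l^2 - 206*l + 120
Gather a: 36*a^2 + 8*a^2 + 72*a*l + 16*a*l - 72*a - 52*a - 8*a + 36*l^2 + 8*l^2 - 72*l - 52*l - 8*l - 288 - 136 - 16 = 44*a^2 + a*(88*l - 132) + 44*l^2 - 132*l - 440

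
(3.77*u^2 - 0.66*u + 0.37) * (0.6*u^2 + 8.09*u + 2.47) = 2.262*u^4 + 30.1033*u^3 + 4.1945*u^2 + 1.3631*u + 0.9139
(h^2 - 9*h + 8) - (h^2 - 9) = 17 - 9*h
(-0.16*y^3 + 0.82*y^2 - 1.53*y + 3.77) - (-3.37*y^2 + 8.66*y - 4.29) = -0.16*y^3 + 4.19*y^2 - 10.19*y + 8.06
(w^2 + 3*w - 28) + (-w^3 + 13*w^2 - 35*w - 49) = -w^3 + 14*w^2 - 32*w - 77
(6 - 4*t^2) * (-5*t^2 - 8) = 20*t^4 + 2*t^2 - 48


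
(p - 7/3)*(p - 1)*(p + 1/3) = p^3 - 3*p^2 + 11*p/9 + 7/9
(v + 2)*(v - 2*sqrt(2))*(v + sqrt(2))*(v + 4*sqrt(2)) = v^4 + 2*v^3 + 3*sqrt(2)*v^3 - 12*v^2 + 6*sqrt(2)*v^2 - 24*v - 16*sqrt(2)*v - 32*sqrt(2)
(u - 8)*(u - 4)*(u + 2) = u^3 - 10*u^2 + 8*u + 64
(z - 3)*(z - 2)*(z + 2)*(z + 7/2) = z^4 + z^3/2 - 29*z^2/2 - 2*z + 42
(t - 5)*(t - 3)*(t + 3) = t^3 - 5*t^2 - 9*t + 45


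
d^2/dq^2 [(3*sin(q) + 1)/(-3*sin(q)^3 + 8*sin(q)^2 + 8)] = (-108*sin(q)^7 + 135*sin(q)^6 + 234*sin(q)^5 - 1516*sin(q)^4 + 936*sin(q)^3 + 1504*sin(q)^2 - 1200*sin(q) - 128)/(-3*sin(q)^3 + 8*sin(q)^2 + 8)^3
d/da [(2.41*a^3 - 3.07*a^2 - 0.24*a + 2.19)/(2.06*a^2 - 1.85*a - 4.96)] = (4.9646*a^4 - 8.917*a^3 - 29.6869*a^2 + 21.4316*a + 5.2419)/(4.2436*a^4 - 7.622*a^3 - 17.0127*a^2 + 18.352*a + 24.6016)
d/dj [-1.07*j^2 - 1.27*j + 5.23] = -2.14*j - 1.27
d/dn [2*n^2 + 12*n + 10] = 4*n + 12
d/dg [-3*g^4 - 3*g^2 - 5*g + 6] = -12*g^3 - 6*g - 5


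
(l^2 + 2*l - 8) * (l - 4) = l^3 - 2*l^2 - 16*l + 32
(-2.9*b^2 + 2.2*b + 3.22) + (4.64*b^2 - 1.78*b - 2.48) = 1.74*b^2 + 0.42*b + 0.74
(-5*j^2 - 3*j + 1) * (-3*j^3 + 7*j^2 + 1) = 15*j^5 - 26*j^4 - 24*j^3 + 2*j^2 - 3*j + 1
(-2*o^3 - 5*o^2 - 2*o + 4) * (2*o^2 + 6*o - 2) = -4*o^5 - 22*o^4 - 30*o^3 + 6*o^2 + 28*o - 8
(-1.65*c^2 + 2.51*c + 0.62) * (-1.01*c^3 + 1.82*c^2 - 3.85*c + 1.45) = 1.6665*c^5 - 5.5381*c^4 + 10.2945*c^3 - 10.9276*c^2 + 1.2525*c + 0.899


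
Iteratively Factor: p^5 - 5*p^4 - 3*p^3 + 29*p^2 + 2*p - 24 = (p - 1)*(p^4 - 4*p^3 - 7*p^2 + 22*p + 24) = (p - 3)*(p - 1)*(p^3 - p^2 - 10*p - 8) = (p - 3)*(p - 1)*(p + 1)*(p^2 - 2*p - 8) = (p - 4)*(p - 3)*(p - 1)*(p + 1)*(p + 2)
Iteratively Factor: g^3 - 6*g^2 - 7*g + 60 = (g - 5)*(g^2 - g - 12) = (g - 5)*(g + 3)*(g - 4)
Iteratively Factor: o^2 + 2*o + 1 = (o + 1)*(o + 1)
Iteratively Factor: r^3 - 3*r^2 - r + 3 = (r + 1)*(r^2 - 4*r + 3) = (r - 3)*(r + 1)*(r - 1)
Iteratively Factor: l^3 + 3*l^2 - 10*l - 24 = (l - 3)*(l^2 + 6*l + 8) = (l - 3)*(l + 2)*(l + 4)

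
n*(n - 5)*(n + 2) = n^3 - 3*n^2 - 10*n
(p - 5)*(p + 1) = p^2 - 4*p - 5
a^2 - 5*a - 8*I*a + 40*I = (a - 5)*(a - 8*I)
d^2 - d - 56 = (d - 8)*(d + 7)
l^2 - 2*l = l*(l - 2)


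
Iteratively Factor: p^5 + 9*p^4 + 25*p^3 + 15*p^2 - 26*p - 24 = (p - 1)*(p^4 + 10*p^3 + 35*p^2 + 50*p + 24) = (p - 1)*(p + 2)*(p^3 + 8*p^2 + 19*p + 12) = (p - 1)*(p + 2)*(p + 4)*(p^2 + 4*p + 3) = (p - 1)*(p + 2)*(p + 3)*(p + 4)*(p + 1)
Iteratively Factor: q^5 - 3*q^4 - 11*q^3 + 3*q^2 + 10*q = (q - 1)*(q^4 - 2*q^3 - 13*q^2 - 10*q) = q*(q - 1)*(q^3 - 2*q^2 - 13*q - 10) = q*(q - 5)*(q - 1)*(q^2 + 3*q + 2) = q*(q - 5)*(q - 1)*(q + 2)*(q + 1)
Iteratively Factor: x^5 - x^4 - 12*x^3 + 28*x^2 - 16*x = (x)*(x^4 - x^3 - 12*x^2 + 28*x - 16) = x*(x + 4)*(x^3 - 5*x^2 + 8*x - 4) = x*(x - 2)*(x + 4)*(x^2 - 3*x + 2) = x*(x - 2)*(x - 1)*(x + 4)*(x - 2)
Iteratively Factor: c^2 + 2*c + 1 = (c + 1)*(c + 1)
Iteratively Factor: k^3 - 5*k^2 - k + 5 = (k - 1)*(k^2 - 4*k - 5) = (k - 5)*(k - 1)*(k + 1)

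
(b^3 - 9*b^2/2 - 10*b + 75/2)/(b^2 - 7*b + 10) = (2*b^2 + b - 15)/(2*(b - 2))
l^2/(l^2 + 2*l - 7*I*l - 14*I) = l^2/(l^2 + l*(2 - 7*I) - 14*I)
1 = 1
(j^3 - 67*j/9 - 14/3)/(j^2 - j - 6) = (j^2 + 3*j + 14/9)/(j + 2)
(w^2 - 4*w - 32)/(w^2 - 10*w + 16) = (w + 4)/(w - 2)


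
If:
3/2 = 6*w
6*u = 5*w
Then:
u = 5/24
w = 1/4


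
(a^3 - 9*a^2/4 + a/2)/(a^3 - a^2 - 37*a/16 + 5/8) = 4*a/(4*a + 5)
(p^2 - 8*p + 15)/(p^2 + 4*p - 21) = (p - 5)/(p + 7)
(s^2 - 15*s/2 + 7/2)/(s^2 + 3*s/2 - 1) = (s - 7)/(s + 2)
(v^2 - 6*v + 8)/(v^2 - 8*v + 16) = (v - 2)/(v - 4)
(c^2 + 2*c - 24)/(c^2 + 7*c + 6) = (c - 4)/(c + 1)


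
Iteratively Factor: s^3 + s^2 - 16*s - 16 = (s + 4)*(s^2 - 3*s - 4) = (s - 4)*(s + 4)*(s + 1)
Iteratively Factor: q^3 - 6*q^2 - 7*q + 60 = (q - 5)*(q^2 - q - 12) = (q - 5)*(q + 3)*(q - 4)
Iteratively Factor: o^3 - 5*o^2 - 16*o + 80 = (o - 4)*(o^2 - o - 20) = (o - 4)*(o + 4)*(o - 5)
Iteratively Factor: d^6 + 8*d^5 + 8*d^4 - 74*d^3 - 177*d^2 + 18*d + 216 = (d + 3)*(d^5 + 5*d^4 - 7*d^3 - 53*d^2 - 18*d + 72) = (d - 3)*(d + 3)*(d^4 + 8*d^3 + 17*d^2 - 2*d - 24) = (d - 3)*(d + 3)^2*(d^3 + 5*d^2 + 2*d - 8) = (d - 3)*(d + 2)*(d + 3)^2*(d^2 + 3*d - 4) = (d - 3)*(d + 2)*(d + 3)^2*(d + 4)*(d - 1)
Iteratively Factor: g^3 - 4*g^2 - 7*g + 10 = (g + 2)*(g^2 - 6*g + 5) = (g - 1)*(g + 2)*(g - 5)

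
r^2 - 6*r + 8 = (r - 4)*(r - 2)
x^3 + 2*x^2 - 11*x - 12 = (x - 3)*(x + 1)*(x + 4)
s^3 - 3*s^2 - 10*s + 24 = (s - 4)*(s - 2)*(s + 3)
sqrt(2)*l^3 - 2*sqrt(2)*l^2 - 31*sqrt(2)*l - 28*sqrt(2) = (l - 7)*(l + 4)*(sqrt(2)*l + sqrt(2))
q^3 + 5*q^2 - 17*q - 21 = (q - 3)*(q + 1)*(q + 7)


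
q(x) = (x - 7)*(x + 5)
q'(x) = 2*x - 2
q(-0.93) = -32.28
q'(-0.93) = -3.86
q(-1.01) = -31.96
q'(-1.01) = -4.02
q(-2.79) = -21.64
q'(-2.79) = -7.58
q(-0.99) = -32.04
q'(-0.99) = -3.98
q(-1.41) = -30.19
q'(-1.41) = -4.82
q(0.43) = -35.68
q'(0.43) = -1.14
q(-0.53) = -33.66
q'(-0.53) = -3.06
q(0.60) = -35.84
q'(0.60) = -0.80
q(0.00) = -35.00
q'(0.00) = -2.00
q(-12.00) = 133.00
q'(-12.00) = -26.00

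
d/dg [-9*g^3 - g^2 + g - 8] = -27*g^2 - 2*g + 1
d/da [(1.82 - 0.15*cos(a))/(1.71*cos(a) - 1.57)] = 2.8767*sin(a)/(1.71*cos(a) - 1.57)^2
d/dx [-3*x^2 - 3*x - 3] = -6*x - 3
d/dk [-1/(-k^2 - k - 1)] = (-2*k - 1)/(k^2 + k + 1)^2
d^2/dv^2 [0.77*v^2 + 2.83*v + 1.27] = 1.54000000000000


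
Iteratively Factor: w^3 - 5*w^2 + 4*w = (w)*(w^2 - 5*w + 4) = w*(w - 1)*(w - 4)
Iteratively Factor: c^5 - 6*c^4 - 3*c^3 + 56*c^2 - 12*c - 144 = (c + 2)*(c^4 - 8*c^3 + 13*c^2 + 30*c - 72) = (c + 2)^2*(c^3 - 10*c^2 + 33*c - 36) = (c - 3)*(c + 2)^2*(c^2 - 7*c + 12) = (c - 3)^2*(c + 2)^2*(c - 4)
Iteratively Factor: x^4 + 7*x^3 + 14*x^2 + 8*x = (x + 1)*(x^3 + 6*x^2 + 8*x) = x*(x + 1)*(x^2 + 6*x + 8) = x*(x + 1)*(x + 2)*(x + 4)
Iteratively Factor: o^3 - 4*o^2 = (o)*(o^2 - 4*o) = o*(o - 4)*(o)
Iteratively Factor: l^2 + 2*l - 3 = (l - 1)*(l + 3)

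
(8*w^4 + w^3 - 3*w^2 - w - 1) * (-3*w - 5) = -24*w^5 - 43*w^4 + 4*w^3 + 18*w^2 + 8*w + 5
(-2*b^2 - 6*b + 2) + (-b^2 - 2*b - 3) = -3*b^2 - 8*b - 1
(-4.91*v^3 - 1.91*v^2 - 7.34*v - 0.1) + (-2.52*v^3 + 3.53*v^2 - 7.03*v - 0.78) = -7.43*v^3 + 1.62*v^2 - 14.37*v - 0.88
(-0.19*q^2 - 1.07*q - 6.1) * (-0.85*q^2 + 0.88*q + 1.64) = 0.1615*q^4 + 0.7423*q^3 + 3.9318*q^2 - 7.1228*q - 10.004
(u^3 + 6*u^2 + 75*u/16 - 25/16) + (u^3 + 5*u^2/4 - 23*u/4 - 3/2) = 2*u^3 + 29*u^2/4 - 17*u/16 - 49/16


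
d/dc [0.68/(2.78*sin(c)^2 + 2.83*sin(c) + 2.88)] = -(3.7808*sin(c) + 1.9244)*cos(c)/(2.78*sin(c)^2 + 2.83*sin(c) + 2.88)^2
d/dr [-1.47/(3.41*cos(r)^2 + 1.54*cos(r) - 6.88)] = -(10.0254*cos(r) + 2.2638)*sin(r)/(3.41*cos(r)^2 + 1.54*cos(r) - 6.88)^2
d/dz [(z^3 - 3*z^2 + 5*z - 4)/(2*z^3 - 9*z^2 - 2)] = (-3*z^4 - 20*z^3 + 63*z^2 - 60*z - 10)/(4*z^6 - 36*z^5 + 81*z^4 - 8*z^3 + 36*z^2 + 4)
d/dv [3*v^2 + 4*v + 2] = 6*v + 4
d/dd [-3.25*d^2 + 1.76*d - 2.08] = 1.76 - 6.5*d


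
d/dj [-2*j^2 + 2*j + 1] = 2 - 4*j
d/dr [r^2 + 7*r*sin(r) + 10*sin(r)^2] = 7*r*cos(r) + 2*r + 7*sin(r) + 10*sin(2*r)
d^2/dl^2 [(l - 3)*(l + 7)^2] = 6*l + 22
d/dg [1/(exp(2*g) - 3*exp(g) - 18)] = (3 - 2*exp(g))*exp(g)/(-exp(2*g) + 3*exp(g) + 18)^2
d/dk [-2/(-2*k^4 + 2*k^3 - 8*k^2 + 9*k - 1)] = 2*(-8*k^3 + 6*k^2 - 16*k + 9)/(2*k^4 - 2*k^3 + 8*k^2 - 9*k + 1)^2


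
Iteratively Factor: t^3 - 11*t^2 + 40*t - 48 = (t - 4)*(t^2 - 7*t + 12) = (t - 4)^2*(t - 3)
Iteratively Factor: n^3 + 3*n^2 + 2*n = (n)*(n^2 + 3*n + 2) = n*(n + 2)*(n + 1)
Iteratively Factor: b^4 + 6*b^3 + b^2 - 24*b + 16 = (b - 1)*(b^3 + 7*b^2 + 8*b - 16) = (b - 1)*(b + 4)*(b^2 + 3*b - 4) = (b - 1)^2*(b + 4)*(b + 4)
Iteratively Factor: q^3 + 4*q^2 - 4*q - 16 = (q - 2)*(q^2 + 6*q + 8) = (q - 2)*(q + 2)*(q + 4)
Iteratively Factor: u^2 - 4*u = (u)*(u - 4)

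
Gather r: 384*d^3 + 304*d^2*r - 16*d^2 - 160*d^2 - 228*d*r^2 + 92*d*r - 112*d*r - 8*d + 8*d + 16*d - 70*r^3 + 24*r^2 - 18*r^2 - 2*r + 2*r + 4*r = 384*d^3 - 176*d^2 + 16*d - 70*r^3 + r^2*(6 - 228*d) + r*(304*d^2 - 20*d + 4)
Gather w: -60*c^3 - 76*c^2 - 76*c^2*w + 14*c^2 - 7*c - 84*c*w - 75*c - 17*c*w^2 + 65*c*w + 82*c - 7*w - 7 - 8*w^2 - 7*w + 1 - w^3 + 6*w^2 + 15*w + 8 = -60*c^3 - 62*c^2 - w^3 + w^2*(-17*c - 2) + w*(-76*c^2 - 19*c + 1) + 2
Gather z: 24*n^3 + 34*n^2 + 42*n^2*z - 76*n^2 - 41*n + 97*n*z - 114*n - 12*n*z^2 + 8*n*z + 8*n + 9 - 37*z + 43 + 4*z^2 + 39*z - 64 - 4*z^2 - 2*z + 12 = 24*n^3 - 42*n^2 - 12*n*z^2 - 147*n + z*(42*n^2 + 105*n)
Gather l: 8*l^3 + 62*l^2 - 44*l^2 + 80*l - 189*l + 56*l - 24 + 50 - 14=8*l^3 + 18*l^2 - 53*l + 12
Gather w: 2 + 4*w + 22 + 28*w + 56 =32*w + 80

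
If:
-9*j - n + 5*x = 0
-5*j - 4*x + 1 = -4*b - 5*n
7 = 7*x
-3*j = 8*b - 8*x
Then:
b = 167/206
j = 52/103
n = 47/103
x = 1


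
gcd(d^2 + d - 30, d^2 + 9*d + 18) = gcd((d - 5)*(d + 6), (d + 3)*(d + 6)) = d + 6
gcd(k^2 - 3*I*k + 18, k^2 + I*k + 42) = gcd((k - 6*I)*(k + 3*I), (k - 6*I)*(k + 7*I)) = k - 6*I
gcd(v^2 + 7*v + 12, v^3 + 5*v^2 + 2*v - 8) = v + 4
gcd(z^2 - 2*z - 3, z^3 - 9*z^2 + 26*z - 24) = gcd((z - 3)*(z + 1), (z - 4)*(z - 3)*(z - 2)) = z - 3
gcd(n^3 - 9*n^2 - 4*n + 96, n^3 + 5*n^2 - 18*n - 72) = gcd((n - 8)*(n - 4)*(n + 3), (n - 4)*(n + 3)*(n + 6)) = n^2 - n - 12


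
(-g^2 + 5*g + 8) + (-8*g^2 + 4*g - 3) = -9*g^2 + 9*g + 5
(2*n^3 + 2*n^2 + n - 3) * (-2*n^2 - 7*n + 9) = -4*n^5 - 18*n^4 + 2*n^3 + 17*n^2 + 30*n - 27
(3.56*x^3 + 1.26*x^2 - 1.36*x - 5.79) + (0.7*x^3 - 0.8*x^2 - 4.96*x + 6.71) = 4.26*x^3 + 0.46*x^2 - 6.32*x + 0.92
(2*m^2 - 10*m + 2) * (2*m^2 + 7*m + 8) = 4*m^4 - 6*m^3 - 50*m^2 - 66*m + 16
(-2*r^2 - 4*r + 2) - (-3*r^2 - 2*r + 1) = r^2 - 2*r + 1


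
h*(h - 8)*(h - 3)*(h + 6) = h^4 - 5*h^3 - 42*h^2 + 144*h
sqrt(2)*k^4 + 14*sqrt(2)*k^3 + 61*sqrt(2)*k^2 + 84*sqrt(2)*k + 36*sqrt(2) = (k + 1)*(k + 6)^2*(sqrt(2)*k + sqrt(2))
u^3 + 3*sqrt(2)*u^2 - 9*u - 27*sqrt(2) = (u - 3)*(u + 3)*(u + 3*sqrt(2))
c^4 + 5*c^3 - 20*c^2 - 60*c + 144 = (c - 3)*(c - 2)*(c + 4)*(c + 6)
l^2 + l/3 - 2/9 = (l - 1/3)*(l + 2/3)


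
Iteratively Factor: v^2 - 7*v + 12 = (v - 4)*(v - 3)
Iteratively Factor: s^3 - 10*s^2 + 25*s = (s - 5)*(s^2 - 5*s) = (s - 5)^2*(s)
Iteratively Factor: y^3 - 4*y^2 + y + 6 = (y - 3)*(y^2 - y - 2) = (y - 3)*(y + 1)*(y - 2)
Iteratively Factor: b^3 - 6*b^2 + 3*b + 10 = (b - 5)*(b^2 - b - 2) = (b - 5)*(b - 2)*(b + 1)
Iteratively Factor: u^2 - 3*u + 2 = (u - 1)*(u - 2)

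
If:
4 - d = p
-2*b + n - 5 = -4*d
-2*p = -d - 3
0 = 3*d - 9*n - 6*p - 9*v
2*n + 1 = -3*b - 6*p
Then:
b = -5/3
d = 5/3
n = -5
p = 7/3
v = 4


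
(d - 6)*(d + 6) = d^2 - 36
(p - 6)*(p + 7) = p^2 + p - 42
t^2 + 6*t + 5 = (t + 1)*(t + 5)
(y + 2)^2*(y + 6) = y^3 + 10*y^2 + 28*y + 24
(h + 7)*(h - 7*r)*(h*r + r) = h^3*r - 7*h^2*r^2 + 8*h^2*r - 56*h*r^2 + 7*h*r - 49*r^2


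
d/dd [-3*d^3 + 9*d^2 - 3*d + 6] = -9*d^2 + 18*d - 3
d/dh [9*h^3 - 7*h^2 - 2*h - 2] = 27*h^2 - 14*h - 2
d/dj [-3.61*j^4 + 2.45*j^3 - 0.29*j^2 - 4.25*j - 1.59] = -14.44*j^3 + 7.35*j^2 - 0.58*j - 4.25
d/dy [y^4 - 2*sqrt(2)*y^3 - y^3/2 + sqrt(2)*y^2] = y*(8*y^2 - 12*sqrt(2)*y - 3*y + 4*sqrt(2))/2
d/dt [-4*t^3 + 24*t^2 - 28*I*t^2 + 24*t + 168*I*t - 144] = -12*t^2 + t*(48 - 56*I) + 24 + 168*I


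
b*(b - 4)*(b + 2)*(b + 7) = b^4 + 5*b^3 - 22*b^2 - 56*b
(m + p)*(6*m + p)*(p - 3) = 6*m^2*p - 18*m^2 + 7*m*p^2 - 21*m*p + p^3 - 3*p^2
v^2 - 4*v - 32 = (v - 8)*(v + 4)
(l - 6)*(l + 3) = l^2 - 3*l - 18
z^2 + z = z*(z + 1)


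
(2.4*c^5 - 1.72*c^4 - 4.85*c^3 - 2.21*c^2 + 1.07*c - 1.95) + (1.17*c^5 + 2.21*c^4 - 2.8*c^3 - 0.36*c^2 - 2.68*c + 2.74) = 3.57*c^5 + 0.49*c^4 - 7.65*c^3 - 2.57*c^2 - 1.61*c + 0.79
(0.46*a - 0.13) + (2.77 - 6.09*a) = 2.64 - 5.63*a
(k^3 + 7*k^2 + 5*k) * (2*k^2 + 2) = 2*k^5 + 14*k^4 + 12*k^3 + 14*k^2 + 10*k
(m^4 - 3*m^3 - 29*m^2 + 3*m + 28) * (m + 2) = m^5 - m^4 - 35*m^3 - 55*m^2 + 34*m + 56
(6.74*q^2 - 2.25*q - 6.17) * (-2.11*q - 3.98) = -14.2214*q^3 - 22.0777*q^2 + 21.9737*q + 24.5566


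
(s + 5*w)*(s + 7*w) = s^2 + 12*s*w + 35*w^2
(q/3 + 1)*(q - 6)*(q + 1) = q^3/3 - 2*q^2/3 - 7*q - 6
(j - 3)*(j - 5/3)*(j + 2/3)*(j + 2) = j^4 - 2*j^3 - 55*j^2/9 + 64*j/9 + 20/3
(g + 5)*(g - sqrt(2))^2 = g^3 - 2*sqrt(2)*g^2 + 5*g^2 - 10*sqrt(2)*g + 2*g + 10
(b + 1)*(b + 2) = b^2 + 3*b + 2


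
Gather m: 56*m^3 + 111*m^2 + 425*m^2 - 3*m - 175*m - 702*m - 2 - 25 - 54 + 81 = 56*m^3 + 536*m^2 - 880*m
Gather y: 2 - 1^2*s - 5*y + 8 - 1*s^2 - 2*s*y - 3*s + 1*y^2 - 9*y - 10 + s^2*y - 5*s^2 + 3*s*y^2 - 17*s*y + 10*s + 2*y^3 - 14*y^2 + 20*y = -6*s^2 + 6*s + 2*y^3 + y^2*(3*s - 13) + y*(s^2 - 19*s + 6)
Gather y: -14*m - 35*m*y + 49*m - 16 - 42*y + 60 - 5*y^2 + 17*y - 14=35*m - 5*y^2 + y*(-35*m - 25) + 30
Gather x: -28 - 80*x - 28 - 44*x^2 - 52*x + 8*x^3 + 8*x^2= 8*x^3 - 36*x^2 - 132*x - 56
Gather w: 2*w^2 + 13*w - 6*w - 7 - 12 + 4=2*w^2 + 7*w - 15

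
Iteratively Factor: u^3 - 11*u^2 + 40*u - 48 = (u - 4)*(u^2 - 7*u + 12) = (u - 4)^2*(u - 3)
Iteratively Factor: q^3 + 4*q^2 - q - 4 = (q + 4)*(q^2 - 1) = (q + 1)*(q + 4)*(q - 1)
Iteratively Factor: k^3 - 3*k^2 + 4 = (k - 2)*(k^2 - k - 2) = (k - 2)*(k + 1)*(k - 2)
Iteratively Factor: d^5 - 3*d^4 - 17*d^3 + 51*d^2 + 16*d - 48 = (d - 3)*(d^4 - 17*d^2 + 16) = (d - 4)*(d - 3)*(d^3 + 4*d^2 - d - 4) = (d - 4)*(d - 3)*(d + 1)*(d^2 + 3*d - 4) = (d - 4)*(d - 3)*(d - 1)*(d + 1)*(d + 4)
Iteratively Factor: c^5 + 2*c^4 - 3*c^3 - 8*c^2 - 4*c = (c)*(c^4 + 2*c^3 - 3*c^2 - 8*c - 4) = c*(c + 1)*(c^3 + c^2 - 4*c - 4) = c*(c + 1)*(c + 2)*(c^2 - c - 2) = c*(c - 2)*(c + 1)*(c + 2)*(c + 1)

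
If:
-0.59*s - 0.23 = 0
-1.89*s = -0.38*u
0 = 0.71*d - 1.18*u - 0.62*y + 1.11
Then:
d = 0.873239436619718*y - 4.78576723498888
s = -0.39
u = -1.94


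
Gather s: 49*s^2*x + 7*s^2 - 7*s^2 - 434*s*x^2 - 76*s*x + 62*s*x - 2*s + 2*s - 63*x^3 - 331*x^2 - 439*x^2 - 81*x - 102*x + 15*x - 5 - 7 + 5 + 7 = 49*s^2*x + s*(-434*x^2 - 14*x) - 63*x^3 - 770*x^2 - 168*x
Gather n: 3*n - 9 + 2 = 3*n - 7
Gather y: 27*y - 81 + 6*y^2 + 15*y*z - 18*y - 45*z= 6*y^2 + y*(15*z + 9) - 45*z - 81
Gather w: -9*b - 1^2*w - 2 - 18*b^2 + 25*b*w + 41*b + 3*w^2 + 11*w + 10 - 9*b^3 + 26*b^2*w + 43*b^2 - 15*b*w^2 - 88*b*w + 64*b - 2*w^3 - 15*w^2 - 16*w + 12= -9*b^3 + 25*b^2 + 96*b - 2*w^3 + w^2*(-15*b - 12) + w*(26*b^2 - 63*b - 6) + 20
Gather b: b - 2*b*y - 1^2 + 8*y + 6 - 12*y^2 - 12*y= b*(1 - 2*y) - 12*y^2 - 4*y + 5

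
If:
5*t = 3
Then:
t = 3/5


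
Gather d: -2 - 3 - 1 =-6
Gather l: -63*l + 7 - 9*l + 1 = 8 - 72*l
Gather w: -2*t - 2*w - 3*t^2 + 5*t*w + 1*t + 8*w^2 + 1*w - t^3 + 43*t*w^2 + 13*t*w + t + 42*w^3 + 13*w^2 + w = -t^3 - 3*t^2 + 18*t*w + 42*w^3 + w^2*(43*t + 21)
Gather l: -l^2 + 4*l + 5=-l^2 + 4*l + 5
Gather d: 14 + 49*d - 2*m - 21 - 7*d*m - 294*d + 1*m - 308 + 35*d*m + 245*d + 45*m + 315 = 28*d*m + 44*m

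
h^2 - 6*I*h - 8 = (h - 4*I)*(h - 2*I)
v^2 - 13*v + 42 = (v - 7)*(v - 6)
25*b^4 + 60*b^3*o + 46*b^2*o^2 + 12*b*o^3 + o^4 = (b + o)^2*(5*b + o)^2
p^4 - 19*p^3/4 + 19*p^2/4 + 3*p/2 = p*(p - 3)*(p - 2)*(p + 1/4)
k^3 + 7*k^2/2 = k^2*(k + 7/2)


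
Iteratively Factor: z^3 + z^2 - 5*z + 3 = (z - 1)*(z^2 + 2*z - 3) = (z - 1)^2*(z + 3)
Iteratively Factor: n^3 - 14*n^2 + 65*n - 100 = (n - 5)*(n^2 - 9*n + 20) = (n - 5)^2*(n - 4)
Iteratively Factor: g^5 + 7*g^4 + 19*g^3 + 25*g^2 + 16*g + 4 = (g + 1)*(g^4 + 6*g^3 + 13*g^2 + 12*g + 4) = (g + 1)*(g + 2)*(g^3 + 4*g^2 + 5*g + 2) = (g + 1)^2*(g + 2)*(g^2 + 3*g + 2) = (g + 1)^3*(g + 2)*(g + 2)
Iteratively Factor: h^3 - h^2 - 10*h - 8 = (h - 4)*(h^2 + 3*h + 2) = (h - 4)*(h + 1)*(h + 2)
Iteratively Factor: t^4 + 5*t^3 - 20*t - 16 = (t - 2)*(t^3 + 7*t^2 + 14*t + 8) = (t - 2)*(t + 1)*(t^2 + 6*t + 8) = (t - 2)*(t + 1)*(t + 2)*(t + 4)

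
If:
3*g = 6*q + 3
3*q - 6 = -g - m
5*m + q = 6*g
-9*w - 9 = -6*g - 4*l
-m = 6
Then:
No Solution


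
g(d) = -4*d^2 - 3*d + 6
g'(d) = -8*d - 3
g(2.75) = -32.50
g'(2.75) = -25.00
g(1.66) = -10.00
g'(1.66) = -16.28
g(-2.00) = -4.00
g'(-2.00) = 13.00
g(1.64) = -9.68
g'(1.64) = -16.12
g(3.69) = -59.53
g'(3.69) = -32.52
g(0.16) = 5.42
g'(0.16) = -4.28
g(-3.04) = -21.85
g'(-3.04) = 21.32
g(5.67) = -139.61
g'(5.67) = -48.36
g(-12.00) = -534.00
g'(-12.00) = 93.00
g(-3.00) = -21.00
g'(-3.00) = 21.00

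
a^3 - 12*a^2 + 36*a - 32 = (a - 8)*(a - 2)^2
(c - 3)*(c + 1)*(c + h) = c^3 + c^2*h - 2*c^2 - 2*c*h - 3*c - 3*h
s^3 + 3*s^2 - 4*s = s*(s - 1)*(s + 4)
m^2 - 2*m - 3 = (m - 3)*(m + 1)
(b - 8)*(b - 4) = b^2 - 12*b + 32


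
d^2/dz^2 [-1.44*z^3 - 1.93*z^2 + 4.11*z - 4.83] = -8.64*z - 3.86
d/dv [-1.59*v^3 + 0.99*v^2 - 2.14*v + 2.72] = -4.77*v^2 + 1.98*v - 2.14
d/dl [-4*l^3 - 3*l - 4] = -12*l^2 - 3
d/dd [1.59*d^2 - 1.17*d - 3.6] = 3.18*d - 1.17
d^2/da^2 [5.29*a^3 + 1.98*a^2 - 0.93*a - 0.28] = 31.74*a + 3.96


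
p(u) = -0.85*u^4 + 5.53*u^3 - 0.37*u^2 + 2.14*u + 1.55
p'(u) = -3.4*u^3 + 16.59*u^2 - 0.74*u + 2.14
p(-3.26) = -296.95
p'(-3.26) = 298.66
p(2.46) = 55.77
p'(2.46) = 50.10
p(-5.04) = -1275.06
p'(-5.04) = 862.56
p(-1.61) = -31.64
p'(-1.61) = 60.52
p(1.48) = 17.76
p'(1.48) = 26.36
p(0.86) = 6.17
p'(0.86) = 11.61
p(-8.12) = -6696.16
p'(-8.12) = 2922.32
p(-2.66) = -153.40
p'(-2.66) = 185.48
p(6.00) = 93.95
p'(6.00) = -139.46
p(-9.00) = -9655.90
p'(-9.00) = 3831.19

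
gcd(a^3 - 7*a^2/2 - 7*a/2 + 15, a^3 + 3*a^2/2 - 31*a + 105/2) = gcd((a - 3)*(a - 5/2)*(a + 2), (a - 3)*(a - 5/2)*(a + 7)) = a^2 - 11*a/2 + 15/2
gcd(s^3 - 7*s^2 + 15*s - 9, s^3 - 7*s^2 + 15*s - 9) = s^3 - 7*s^2 + 15*s - 9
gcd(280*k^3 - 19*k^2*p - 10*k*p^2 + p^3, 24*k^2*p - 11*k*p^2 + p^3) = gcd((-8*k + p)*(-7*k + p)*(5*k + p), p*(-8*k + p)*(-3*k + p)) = -8*k + p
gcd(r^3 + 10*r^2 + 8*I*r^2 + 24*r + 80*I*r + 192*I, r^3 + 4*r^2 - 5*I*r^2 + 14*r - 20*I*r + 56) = r + 4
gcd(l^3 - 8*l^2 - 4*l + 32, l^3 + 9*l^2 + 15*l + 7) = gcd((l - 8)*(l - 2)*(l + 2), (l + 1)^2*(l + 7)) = 1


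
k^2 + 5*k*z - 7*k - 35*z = (k - 7)*(k + 5*z)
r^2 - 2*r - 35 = (r - 7)*(r + 5)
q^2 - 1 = (q - 1)*(q + 1)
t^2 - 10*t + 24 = (t - 6)*(t - 4)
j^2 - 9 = (j - 3)*(j + 3)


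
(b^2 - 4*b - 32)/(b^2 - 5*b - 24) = (b + 4)/(b + 3)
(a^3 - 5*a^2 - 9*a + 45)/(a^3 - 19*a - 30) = (a - 3)/(a + 2)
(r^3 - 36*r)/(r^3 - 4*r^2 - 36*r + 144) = r/(r - 4)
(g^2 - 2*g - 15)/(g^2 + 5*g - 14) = (g^2 - 2*g - 15)/(g^2 + 5*g - 14)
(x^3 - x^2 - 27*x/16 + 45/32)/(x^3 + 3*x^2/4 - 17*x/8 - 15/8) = (x - 3/4)/(x + 1)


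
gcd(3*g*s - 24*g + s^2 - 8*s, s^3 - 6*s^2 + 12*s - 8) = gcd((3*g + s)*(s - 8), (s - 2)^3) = 1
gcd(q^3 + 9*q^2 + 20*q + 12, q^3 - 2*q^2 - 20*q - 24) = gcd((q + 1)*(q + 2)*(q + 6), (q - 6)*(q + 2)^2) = q + 2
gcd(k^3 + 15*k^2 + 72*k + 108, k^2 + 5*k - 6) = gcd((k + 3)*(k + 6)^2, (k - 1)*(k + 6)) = k + 6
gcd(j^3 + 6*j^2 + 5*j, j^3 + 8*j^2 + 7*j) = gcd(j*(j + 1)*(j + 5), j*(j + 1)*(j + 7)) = j^2 + j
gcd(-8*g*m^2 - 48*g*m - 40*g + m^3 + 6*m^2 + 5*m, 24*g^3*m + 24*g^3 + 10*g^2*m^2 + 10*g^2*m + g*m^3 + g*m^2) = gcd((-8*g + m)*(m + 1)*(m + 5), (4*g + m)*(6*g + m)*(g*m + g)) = m + 1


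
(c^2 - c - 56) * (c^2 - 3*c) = c^4 - 4*c^3 - 53*c^2 + 168*c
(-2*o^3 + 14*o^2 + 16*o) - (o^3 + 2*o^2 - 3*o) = -3*o^3 + 12*o^2 + 19*o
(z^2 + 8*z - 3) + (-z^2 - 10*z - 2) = -2*z - 5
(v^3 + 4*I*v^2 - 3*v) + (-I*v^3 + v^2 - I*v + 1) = v^3 - I*v^3 + v^2 + 4*I*v^2 - 3*v - I*v + 1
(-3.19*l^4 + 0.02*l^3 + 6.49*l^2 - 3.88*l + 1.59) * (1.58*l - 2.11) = -5.0402*l^5 + 6.7625*l^4 + 10.212*l^3 - 19.8243*l^2 + 10.699*l - 3.3549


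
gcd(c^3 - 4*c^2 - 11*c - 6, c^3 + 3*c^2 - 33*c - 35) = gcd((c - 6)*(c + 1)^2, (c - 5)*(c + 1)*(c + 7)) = c + 1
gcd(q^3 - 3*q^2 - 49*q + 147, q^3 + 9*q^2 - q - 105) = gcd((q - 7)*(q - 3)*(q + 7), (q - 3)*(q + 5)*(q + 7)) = q^2 + 4*q - 21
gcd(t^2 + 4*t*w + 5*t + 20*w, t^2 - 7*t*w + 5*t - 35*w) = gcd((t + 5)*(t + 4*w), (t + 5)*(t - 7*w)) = t + 5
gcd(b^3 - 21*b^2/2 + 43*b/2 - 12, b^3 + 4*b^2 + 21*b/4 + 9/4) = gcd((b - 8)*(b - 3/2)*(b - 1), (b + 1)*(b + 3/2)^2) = 1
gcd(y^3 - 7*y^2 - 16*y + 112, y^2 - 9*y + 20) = y - 4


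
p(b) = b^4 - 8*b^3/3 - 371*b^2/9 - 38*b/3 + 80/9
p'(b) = 4*b^3 - 8*b^2 - 742*b/9 - 38/3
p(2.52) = -287.16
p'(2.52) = -207.22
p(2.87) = -362.20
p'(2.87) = -220.62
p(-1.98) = -91.57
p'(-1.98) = 88.16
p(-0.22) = 9.71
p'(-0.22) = 5.04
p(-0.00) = 8.89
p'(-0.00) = -12.67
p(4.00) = -616.00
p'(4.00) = -214.44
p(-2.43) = -130.61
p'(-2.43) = 83.04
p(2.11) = -206.59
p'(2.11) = -184.67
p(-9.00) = 5288.89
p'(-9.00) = -2834.67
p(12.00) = 10048.89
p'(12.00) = 4758.00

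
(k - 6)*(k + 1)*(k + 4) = k^3 - k^2 - 26*k - 24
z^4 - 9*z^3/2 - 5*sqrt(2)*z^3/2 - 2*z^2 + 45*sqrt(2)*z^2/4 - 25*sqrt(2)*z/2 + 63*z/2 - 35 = (z - 5/2)*(z - 2)*(z - 7*sqrt(2)/2)*(z + sqrt(2))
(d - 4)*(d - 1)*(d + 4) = d^3 - d^2 - 16*d + 16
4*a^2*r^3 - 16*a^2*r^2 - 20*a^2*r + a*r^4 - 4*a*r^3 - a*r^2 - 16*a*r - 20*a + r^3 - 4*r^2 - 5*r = (4*a + r)*(r - 5)*(r + 1)*(a*r + 1)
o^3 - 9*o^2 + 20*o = o*(o - 5)*(o - 4)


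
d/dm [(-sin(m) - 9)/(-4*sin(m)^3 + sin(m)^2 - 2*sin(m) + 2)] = (-8*sin(m)^3 - 107*sin(m)^2 + 18*sin(m) - 20)*cos(m)/(4*sin(m)^3 - sin(m)^2 + 2*sin(m) - 2)^2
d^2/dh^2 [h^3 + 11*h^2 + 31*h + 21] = 6*h + 22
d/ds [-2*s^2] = -4*s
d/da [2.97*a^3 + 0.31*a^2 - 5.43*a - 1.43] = 8.91*a^2 + 0.62*a - 5.43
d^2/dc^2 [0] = 0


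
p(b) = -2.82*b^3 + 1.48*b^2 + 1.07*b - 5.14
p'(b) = -8.46*b^2 + 2.96*b + 1.07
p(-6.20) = 717.20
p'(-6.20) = -342.48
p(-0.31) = -5.25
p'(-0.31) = -0.66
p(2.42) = -33.85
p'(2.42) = -41.31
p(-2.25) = 32.07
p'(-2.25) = -48.42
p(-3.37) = 115.99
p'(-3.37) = -104.98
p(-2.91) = 73.77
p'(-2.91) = -79.18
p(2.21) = -25.99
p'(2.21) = -33.71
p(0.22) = -4.86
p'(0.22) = 1.31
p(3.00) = -64.75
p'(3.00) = -66.19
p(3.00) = -64.75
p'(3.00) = -66.19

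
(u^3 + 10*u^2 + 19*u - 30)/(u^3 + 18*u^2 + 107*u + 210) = (u - 1)/(u + 7)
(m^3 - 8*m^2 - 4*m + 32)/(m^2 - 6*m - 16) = m - 2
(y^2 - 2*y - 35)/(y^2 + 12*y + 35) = (y - 7)/(y + 7)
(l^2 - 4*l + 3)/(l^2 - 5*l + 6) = (l - 1)/(l - 2)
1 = 1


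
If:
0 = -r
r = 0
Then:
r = 0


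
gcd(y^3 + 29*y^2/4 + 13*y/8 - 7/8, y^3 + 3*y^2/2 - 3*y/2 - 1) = y + 1/2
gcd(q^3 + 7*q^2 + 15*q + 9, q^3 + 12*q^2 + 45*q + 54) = q^2 + 6*q + 9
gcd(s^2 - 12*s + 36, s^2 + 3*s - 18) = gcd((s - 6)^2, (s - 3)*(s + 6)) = 1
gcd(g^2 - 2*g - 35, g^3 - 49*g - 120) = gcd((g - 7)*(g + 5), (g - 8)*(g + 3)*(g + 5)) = g + 5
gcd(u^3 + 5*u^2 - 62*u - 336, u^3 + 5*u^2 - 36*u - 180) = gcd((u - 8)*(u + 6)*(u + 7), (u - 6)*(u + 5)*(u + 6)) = u + 6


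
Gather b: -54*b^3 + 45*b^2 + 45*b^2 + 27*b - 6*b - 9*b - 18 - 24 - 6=-54*b^3 + 90*b^2 + 12*b - 48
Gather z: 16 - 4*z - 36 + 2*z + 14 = -2*z - 6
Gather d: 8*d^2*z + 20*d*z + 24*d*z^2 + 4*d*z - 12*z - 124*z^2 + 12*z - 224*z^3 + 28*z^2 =8*d^2*z + d*(24*z^2 + 24*z) - 224*z^3 - 96*z^2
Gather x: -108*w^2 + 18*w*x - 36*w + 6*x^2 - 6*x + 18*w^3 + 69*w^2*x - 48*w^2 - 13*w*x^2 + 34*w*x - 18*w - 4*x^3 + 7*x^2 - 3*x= 18*w^3 - 156*w^2 - 54*w - 4*x^3 + x^2*(13 - 13*w) + x*(69*w^2 + 52*w - 9)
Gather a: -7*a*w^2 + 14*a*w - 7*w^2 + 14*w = a*(-7*w^2 + 14*w) - 7*w^2 + 14*w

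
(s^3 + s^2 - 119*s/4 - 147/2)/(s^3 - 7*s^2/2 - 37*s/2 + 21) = (s + 7/2)/(s - 1)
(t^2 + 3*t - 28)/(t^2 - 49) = (t - 4)/(t - 7)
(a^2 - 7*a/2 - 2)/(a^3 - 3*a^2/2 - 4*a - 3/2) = (a - 4)/(a^2 - 2*a - 3)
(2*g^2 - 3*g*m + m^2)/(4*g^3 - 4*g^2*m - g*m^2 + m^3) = 1/(2*g + m)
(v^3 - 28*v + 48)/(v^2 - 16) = (v^2 + 4*v - 12)/(v + 4)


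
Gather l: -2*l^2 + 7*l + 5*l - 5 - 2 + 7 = -2*l^2 + 12*l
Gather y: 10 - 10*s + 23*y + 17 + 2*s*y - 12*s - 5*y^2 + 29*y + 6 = -22*s - 5*y^2 + y*(2*s + 52) + 33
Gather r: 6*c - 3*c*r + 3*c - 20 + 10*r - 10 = 9*c + r*(10 - 3*c) - 30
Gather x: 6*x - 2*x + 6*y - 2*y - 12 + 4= 4*x + 4*y - 8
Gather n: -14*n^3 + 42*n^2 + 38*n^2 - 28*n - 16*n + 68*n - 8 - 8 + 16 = -14*n^3 + 80*n^2 + 24*n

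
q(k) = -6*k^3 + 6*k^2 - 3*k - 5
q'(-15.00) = -4233.00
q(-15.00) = 21640.00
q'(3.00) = -129.00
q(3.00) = -122.00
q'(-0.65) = -18.40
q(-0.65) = 1.13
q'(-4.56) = -432.00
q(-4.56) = 702.35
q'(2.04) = -53.43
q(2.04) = -37.09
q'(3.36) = -165.89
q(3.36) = -174.94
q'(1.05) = -10.24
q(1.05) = -8.48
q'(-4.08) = -351.60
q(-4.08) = 514.62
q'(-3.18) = -223.18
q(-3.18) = 258.16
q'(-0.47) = -12.62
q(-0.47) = -1.64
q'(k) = -18*k^2 + 12*k - 3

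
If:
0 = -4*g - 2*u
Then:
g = -u/2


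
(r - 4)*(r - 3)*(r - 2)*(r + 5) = r^4 - 4*r^3 - 19*r^2 + 106*r - 120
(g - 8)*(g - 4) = g^2 - 12*g + 32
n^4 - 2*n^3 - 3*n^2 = n^2*(n - 3)*(n + 1)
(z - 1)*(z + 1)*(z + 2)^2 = z^4 + 4*z^3 + 3*z^2 - 4*z - 4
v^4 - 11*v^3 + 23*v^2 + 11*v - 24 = (v - 8)*(v - 3)*(v - 1)*(v + 1)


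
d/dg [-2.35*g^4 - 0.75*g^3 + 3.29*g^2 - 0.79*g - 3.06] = -9.4*g^3 - 2.25*g^2 + 6.58*g - 0.79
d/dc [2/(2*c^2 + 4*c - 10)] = 2*(-c - 1)/(c^2 + 2*c - 5)^2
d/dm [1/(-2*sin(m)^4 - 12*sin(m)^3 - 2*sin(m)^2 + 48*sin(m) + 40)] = (2*sin(m)^3 + 9*sin(m)^2 + sin(m) - 12)*cos(m)/(sin(m)^4 + 6*sin(m)^3 + sin(m)^2 - 24*sin(m) - 20)^2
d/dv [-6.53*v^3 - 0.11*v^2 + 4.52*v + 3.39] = -19.59*v^2 - 0.22*v + 4.52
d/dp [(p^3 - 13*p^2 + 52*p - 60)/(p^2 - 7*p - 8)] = (p^4 - 14*p^3 + 15*p^2 + 328*p - 836)/(p^4 - 14*p^3 + 33*p^2 + 112*p + 64)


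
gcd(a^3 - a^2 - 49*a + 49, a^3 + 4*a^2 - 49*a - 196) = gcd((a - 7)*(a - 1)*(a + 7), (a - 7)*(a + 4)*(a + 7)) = a^2 - 49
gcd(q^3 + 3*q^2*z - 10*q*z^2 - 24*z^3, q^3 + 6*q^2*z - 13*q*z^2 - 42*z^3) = -q^2 + q*z + 6*z^2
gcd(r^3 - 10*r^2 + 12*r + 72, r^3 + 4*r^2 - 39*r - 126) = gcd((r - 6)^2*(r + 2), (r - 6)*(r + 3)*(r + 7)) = r - 6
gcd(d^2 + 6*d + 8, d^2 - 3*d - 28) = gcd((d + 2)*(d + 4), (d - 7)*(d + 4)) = d + 4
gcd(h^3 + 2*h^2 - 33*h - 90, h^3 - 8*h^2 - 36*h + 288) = h - 6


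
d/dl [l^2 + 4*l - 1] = 2*l + 4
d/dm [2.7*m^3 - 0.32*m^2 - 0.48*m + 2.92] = 8.1*m^2 - 0.64*m - 0.48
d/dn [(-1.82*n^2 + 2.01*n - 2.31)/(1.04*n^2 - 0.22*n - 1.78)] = (-1.69*n^2 + 11.284*n - 4.086)/(1.0816*n^4 - 0.4576*n^3 - 3.654*n^2 + 0.7832*n + 3.1684)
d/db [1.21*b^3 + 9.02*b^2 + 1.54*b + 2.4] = 3.63*b^2 + 18.04*b + 1.54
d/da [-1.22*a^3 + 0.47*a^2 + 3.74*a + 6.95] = -3.66*a^2 + 0.94*a + 3.74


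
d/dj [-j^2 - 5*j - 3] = -2*j - 5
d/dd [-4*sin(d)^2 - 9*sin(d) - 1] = -(8*sin(d) + 9)*cos(d)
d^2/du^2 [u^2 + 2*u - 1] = 2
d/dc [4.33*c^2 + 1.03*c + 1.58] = 8.66*c + 1.03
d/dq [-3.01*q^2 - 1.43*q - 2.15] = -6.02*q - 1.43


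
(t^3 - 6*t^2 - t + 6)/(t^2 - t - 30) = (t^2 - 1)/(t + 5)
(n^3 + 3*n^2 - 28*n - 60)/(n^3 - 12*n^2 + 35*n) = (n^2 + 8*n + 12)/(n*(n - 7))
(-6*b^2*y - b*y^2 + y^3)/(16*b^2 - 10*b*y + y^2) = y*(-6*b^2 - b*y + y^2)/(16*b^2 - 10*b*y + y^2)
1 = 1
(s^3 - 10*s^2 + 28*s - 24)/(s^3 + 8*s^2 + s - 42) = (s^2 - 8*s + 12)/(s^2 + 10*s + 21)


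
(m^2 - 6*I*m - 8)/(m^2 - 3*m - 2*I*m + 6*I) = (m - 4*I)/(m - 3)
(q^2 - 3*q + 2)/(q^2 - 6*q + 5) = (q - 2)/(q - 5)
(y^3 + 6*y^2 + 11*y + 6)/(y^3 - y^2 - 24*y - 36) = (y + 1)/(y - 6)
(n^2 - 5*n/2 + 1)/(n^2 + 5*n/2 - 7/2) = (2*n^2 - 5*n + 2)/(2*n^2 + 5*n - 7)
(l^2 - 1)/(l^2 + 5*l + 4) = (l - 1)/(l + 4)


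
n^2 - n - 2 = (n - 2)*(n + 1)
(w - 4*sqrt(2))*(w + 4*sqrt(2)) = w^2 - 32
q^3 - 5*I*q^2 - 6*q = q*(q - 3*I)*(q - 2*I)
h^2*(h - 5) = h^3 - 5*h^2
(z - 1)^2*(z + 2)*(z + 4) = z^4 + 4*z^3 - 3*z^2 - 10*z + 8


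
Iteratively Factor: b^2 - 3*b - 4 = (b + 1)*(b - 4)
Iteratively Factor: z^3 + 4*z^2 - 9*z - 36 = (z + 3)*(z^2 + z - 12) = (z + 3)*(z + 4)*(z - 3)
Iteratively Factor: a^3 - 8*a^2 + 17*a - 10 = (a - 1)*(a^2 - 7*a + 10) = (a - 2)*(a - 1)*(a - 5)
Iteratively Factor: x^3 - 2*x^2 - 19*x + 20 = (x - 1)*(x^2 - x - 20) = (x - 1)*(x + 4)*(x - 5)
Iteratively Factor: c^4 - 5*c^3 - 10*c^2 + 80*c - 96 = (c - 4)*(c^3 - c^2 - 14*c + 24) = (c - 4)*(c - 3)*(c^2 + 2*c - 8) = (c - 4)*(c - 3)*(c + 4)*(c - 2)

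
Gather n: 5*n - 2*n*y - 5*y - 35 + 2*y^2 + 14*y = n*(5 - 2*y) + 2*y^2 + 9*y - 35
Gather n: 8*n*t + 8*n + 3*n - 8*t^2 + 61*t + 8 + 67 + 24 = n*(8*t + 11) - 8*t^2 + 61*t + 99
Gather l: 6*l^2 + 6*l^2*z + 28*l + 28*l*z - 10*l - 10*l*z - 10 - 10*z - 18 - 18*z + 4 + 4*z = l^2*(6*z + 6) + l*(18*z + 18) - 24*z - 24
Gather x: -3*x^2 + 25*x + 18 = -3*x^2 + 25*x + 18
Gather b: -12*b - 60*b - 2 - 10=-72*b - 12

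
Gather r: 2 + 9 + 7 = 18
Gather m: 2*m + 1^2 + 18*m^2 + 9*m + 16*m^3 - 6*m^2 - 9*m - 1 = 16*m^3 + 12*m^2 + 2*m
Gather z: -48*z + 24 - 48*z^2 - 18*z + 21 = -48*z^2 - 66*z + 45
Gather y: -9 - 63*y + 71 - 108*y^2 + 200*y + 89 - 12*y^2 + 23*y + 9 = -120*y^2 + 160*y + 160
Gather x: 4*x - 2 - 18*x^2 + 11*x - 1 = -18*x^2 + 15*x - 3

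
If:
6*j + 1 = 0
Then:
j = -1/6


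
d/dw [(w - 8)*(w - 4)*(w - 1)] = 3*w^2 - 26*w + 44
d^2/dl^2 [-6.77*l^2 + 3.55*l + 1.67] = -13.5400000000000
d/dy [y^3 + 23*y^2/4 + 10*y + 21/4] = 3*y^2 + 23*y/2 + 10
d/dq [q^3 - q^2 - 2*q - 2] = 3*q^2 - 2*q - 2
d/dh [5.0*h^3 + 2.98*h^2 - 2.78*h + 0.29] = 15.0*h^2 + 5.96*h - 2.78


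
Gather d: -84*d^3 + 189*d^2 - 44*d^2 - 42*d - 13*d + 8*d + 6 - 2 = -84*d^3 + 145*d^2 - 47*d + 4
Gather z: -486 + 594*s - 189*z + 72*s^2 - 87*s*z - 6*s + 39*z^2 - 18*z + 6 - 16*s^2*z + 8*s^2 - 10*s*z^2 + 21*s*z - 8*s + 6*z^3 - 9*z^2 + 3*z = 80*s^2 + 580*s + 6*z^3 + z^2*(30 - 10*s) + z*(-16*s^2 - 66*s - 204) - 480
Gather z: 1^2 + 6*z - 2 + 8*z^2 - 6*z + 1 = 8*z^2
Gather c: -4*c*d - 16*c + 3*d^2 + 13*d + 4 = c*(-4*d - 16) + 3*d^2 + 13*d + 4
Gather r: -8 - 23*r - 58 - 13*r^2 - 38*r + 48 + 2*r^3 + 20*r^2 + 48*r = 2*r^3 + 7*r^2 - 13*r - 18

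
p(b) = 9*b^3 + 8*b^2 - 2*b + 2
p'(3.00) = 289.00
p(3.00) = 311.00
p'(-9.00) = 2041.00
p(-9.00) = -5893.00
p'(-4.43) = 456.99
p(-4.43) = -614.59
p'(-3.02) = 195.93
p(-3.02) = -166.89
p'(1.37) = 70.60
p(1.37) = 37.42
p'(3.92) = 475.61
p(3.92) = 659.22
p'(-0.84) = 3.61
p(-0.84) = 3.99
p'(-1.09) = 12.64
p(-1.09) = 2.03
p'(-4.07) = 380.13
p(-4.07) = -464.11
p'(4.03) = 500.98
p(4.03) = 712.92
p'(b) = 27*b^2 + 16*b - 2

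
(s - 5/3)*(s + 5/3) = s^2 - 25/9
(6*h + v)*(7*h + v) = 42*h^2 + 13*h*v + v^2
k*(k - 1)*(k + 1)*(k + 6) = k^4 + 6*k^3 - k^2 - 6*k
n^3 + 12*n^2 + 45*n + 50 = (n + 2)*(n + 5)^2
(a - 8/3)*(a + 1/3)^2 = a^3 - 2*a^2 - 5*a/3 - 8/27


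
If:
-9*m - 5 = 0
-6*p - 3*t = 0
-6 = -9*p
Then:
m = -5/9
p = 2/3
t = -4/3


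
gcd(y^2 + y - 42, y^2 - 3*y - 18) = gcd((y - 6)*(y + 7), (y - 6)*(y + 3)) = y - 6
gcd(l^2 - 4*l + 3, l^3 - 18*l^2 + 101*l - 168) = l - 3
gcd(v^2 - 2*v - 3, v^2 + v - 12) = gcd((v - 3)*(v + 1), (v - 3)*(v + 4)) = v - 3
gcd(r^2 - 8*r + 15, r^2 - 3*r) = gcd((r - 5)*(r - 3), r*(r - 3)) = r - 3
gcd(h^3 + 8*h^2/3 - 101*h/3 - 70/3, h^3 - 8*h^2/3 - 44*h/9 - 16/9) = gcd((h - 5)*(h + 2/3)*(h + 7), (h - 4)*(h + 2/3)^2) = h + 2/3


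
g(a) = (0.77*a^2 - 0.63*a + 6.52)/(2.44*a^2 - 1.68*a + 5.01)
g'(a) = (1.68 - 4.88*a)*(0.77*a^2 - 0.63*a + 6.52)/(2.44*a^2 - 1.68*a + 5.01)^2 + (1.54*a - 0.63)/(2.44*a^2 - 1.68*a + 5.01) = (0.243600000000001*a^2 - 24.1022*a + 7.7973)/(5.9536*a^4 - 8.1984*a^3 + 27.2712*a^2 - 16.8336*a + 25.1001)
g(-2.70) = 0.51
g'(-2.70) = 0.10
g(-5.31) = 0.38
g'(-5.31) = 0.02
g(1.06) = 1.13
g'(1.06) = -0.49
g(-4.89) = 0.39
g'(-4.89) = 0.03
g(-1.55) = 0.69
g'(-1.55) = 0.25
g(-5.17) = 0.38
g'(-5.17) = 0.02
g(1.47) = 0.93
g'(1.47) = -0.44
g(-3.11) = 0.47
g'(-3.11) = 0.07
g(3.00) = 0.53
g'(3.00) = -0.13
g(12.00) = 0.33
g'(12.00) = -0.00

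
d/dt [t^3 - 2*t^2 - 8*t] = 3*t^2 - 4*t - 8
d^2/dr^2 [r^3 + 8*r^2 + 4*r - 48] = 6*r + 16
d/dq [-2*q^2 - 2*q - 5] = -4*q - 2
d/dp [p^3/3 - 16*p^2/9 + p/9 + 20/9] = p^2 - 32*p/9 + 1/9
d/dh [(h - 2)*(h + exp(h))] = h + (h - 2)*(exp(h) + 1) + exp(h)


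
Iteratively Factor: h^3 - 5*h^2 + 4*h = (h - 4)*(h^2 - h) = (h - 4)*(h - 1)*(h)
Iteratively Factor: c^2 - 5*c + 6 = (c - 2)*(c - 3)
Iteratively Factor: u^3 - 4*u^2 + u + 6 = (u - 3)*(u^2 - u - 2) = (u - 3)*(u + 1)*(u - 2)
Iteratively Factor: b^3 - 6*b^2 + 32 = (b + 2)*(b^2 - 8*b + 16) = (b - 4)*(b + 2)*(b - 4)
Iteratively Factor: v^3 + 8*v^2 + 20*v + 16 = (v + 4)*(v^2 + 4*v + 4) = (v + 2)*(v + 4)*(v + 2)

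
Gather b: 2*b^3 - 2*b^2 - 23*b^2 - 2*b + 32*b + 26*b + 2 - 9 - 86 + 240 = 2*b^3 - 25*b^2 + 56*b + 147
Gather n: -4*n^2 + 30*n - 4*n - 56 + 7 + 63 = -4*n^2 + 26*n + 14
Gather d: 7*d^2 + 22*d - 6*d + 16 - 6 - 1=7*d^2 + 16*d + 9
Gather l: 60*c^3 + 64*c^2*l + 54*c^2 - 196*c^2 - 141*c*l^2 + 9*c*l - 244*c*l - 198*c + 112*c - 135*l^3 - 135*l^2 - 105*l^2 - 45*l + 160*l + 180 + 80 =60*c^3 - 142*c^2 - 86*c - 135*l^3 + l^2*(-141*c - 240) + l*(64*c^2 - 235*c + 115) + 260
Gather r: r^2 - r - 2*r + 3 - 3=r^2 - 3*r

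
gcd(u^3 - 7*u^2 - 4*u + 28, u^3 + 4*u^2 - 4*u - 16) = u^2 - 4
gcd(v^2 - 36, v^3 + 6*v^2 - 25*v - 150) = v + 6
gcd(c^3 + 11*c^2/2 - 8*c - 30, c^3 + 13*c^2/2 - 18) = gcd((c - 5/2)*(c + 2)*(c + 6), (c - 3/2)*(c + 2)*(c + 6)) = c^2 + 8*c + 12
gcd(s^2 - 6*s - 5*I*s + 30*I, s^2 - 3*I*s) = 1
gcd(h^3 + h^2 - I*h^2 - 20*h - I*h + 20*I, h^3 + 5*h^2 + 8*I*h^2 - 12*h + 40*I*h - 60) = h + 5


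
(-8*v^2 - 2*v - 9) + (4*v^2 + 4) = -4*v^2 - 2*v - 5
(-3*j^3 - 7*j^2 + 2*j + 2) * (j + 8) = -3*j^4 - 31*j^3 - 54*j^2 + 18*j + 16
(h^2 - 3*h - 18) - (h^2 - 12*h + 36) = 9*h - 54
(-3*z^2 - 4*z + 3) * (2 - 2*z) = 6*z^3 + 2*z^2 - 14*z + 6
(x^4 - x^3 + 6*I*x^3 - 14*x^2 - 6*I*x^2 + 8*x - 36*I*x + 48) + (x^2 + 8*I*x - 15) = x^4 - x^3 + 6*I*x^3 - 13*x^2 - 6*I*x^2 + 8*x - 28*I*x + 33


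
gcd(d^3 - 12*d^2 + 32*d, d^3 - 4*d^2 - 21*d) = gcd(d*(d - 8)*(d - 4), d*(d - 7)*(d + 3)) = d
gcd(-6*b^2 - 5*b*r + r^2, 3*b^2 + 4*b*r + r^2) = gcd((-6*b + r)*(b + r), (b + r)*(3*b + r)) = b + r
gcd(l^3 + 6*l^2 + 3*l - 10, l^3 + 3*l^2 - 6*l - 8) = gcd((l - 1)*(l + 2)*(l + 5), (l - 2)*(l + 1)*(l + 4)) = 1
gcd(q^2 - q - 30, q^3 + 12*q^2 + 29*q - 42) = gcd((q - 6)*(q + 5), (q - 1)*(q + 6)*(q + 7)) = 1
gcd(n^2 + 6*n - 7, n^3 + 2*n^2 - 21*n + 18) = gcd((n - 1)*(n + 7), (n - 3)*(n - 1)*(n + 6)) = n - 1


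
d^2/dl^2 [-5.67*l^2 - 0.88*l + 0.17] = -11.3400000000000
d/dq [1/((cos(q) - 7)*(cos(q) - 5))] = 2*(cos(q) - 6)*sin(q)/((cos(q) - 7)^2*(cos(q) - 5)^2)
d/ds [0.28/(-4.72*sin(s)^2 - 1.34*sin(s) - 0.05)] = (2.6432*sin(s) + 0.3752)*cos(s)/(4.72*sin(s)^2 + 1.34*sin(s) + 0.05)^2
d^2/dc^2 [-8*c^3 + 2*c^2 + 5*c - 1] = 4 - 48*c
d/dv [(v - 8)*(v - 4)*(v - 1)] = 3*v^2 - 26*v + 44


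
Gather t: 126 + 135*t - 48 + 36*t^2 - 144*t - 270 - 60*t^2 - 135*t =-24*t^2 - 144*t - 192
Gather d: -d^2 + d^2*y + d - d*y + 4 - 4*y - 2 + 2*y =d^2*(y - 1) + d*(1 - y) - 2*y + 2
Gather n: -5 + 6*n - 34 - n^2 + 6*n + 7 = -n^2 + 12*n - 32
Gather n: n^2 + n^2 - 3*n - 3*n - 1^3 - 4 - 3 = 2*n^2 - 6*n - 8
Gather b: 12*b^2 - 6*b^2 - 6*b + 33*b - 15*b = 6*b^2 + 12*b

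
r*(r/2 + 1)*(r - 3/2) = r^3/2 + r^2/4 - 3*r/2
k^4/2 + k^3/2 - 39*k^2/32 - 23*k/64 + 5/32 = (k/2 + 1/4)*(k - 5/4)*(k - 1/4)*(k + 2)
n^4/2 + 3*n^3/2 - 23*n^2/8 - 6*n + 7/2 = (n/2 + 1)*(n - 2)*(n - 1/2)*(n + 7/2)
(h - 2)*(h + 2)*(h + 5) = h^3 + 5*h^2 - 4*h - 20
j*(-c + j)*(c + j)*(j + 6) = -c^2*j^2 - 6*c^2*j + j^4 + 6*j^3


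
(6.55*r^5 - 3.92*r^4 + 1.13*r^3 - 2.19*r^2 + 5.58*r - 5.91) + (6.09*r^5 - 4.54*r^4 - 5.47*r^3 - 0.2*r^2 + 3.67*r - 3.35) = 12.64*r^5 - 8.46*r^4 - 4.34*r^3 - 2.39*r^2 + 9.25*r - 9.26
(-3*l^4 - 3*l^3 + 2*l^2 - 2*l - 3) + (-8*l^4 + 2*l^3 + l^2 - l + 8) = -11*l^4 - l^3 + 3*l^2 - 3*l + 5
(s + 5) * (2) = 2*s + 10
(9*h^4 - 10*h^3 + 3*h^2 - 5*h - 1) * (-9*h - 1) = -81*h^5 + 81*h^4 - 17*h^3 + 42*h^2 + 14*h + 1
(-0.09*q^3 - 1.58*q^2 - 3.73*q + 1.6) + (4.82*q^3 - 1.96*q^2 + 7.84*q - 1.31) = 4.73*q^3 - 3.54*q^2 + 4.11*q + 0.29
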